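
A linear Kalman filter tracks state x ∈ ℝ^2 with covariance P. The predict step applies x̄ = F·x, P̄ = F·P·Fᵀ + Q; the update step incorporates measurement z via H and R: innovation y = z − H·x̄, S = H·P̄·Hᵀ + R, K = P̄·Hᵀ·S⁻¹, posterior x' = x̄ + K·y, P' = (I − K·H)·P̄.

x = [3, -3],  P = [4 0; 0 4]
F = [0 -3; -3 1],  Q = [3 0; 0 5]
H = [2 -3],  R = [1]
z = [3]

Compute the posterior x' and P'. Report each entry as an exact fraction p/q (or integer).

x' = [270/353, -363/706]
P' = [7269/353 4827/353; 4827/353 6489/706]

x̄ = F·x = [9, -12]
P̄ = F·P·Fᵀ + Q = [39 -12; -12 45]
y = z − H·x̄ = [-51]
S = H·P̄·Hᵀ + R = [706]
K = P̄·Hᵀ·S⁻¹ = [57/353; -159/706]
x' = x̄ + K·y = [270/353, -363/706]
P' = (I − K·H)·P̄ = [7269/353 4827/353; 4827/353 6489/706]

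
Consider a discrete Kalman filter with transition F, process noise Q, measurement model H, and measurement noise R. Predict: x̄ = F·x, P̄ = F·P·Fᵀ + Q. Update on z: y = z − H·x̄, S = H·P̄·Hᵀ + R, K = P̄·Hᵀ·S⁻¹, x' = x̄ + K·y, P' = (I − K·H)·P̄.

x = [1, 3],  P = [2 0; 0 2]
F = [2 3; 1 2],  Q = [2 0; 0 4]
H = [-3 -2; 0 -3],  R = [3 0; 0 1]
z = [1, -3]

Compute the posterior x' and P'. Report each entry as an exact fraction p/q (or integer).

x̄ = F·x = [11, 7]
P̄ = F·P·Fᵀ + Q = [28 16; 16 14]
y = z − H·x̄ = [48, 18]
S = H·P̄·Hᵀ + R = [503 228; 228 127]
K = P̄·Hᵀ·S⁻¹ = [-3788/11897 2304/11897; -76/11897 -3798/11897]
x' = x̄ + K·y = [-9485/11897, 11267/11897]
P' = (I − K·H)·P̄ = [4300/11897 -768/11897; -768/11897 1266/11897]

x' = [-9485/11897, 11267/11897]
P' = [4300/11897 -768/11897; -768/11897 1266/11897]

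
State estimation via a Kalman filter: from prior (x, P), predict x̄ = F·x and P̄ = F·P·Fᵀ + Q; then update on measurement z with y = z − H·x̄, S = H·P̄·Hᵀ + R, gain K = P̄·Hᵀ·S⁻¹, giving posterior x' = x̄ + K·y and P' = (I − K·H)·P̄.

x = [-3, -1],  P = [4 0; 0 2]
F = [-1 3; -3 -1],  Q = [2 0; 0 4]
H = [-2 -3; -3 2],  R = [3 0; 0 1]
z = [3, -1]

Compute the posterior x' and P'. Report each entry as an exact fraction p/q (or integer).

x̄ = F·x = [0, 10]
P̄ = F·P·Fᵀ + Q = [24 6; 6 42]
y = z − H·x̄ = [33, -21]
S = H·P̄·Hᵀ + R = [549 -78; -78 313]
K = P̄·Hᵀ·S⁻¹ = [-8446/55251 -4232/18417; -12682/55251 2830/18417]
x' = x̄ + K·y = [-4034/18417, -14762/18417]
P' = (I − K·H)·P̄ = [2276/18417 1298/18417; 1298/18417 3362/18417]

x' = [-4034/18417, -14762/18417]
P' = [2276/18417 1298/18417; 1298/18417 3362/18417]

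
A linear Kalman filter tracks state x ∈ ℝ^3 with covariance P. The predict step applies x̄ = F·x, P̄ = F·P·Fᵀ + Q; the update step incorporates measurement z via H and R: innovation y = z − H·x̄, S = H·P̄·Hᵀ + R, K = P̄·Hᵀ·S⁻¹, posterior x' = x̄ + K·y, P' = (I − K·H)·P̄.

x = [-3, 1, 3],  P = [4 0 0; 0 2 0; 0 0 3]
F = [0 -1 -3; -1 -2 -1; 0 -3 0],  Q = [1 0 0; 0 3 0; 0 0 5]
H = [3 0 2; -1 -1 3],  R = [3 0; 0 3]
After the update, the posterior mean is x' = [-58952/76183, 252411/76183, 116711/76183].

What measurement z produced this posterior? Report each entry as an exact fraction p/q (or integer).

z = [1, 2]

x̄ = F·x = [-10, -2, -3]
P̄ = F·P·Fᵀ + Q = [30 13 6; 13 18 12; 6 12 23]
S = H·P̄·Hᵀ + R = [437 27; 27 176]
K = P̄·Hᵀ·S⁻¹ = [18627/76183 -13679/76183; 10953/76183 484/76183; 9887/76183 20559/76183]
x' − x̄ = [702878/76183, 404777/76183, 345260/76183] = K·y
y = (KᵀK)⁻¹·Kᵀ·(x' − x̄) = [37, -1]
z = y + H·x̄ = [37, -1] + [-36, 3] = [1, 2]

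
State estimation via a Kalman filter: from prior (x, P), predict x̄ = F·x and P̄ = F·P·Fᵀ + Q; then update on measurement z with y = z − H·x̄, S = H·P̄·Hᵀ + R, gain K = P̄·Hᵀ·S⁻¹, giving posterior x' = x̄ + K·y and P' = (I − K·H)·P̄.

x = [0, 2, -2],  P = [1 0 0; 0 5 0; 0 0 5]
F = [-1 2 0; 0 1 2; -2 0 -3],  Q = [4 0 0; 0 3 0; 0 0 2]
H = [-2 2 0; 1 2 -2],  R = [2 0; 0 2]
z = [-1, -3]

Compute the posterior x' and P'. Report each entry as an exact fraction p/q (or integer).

x̄ = F·x = [4, -2, 6]
P̄ = F·P·Fᵀ + Q = [25 10 2; 10 28 -30; 2 -30 51]
y = z − H·x̄ = [11, 9]
S = H·P̄·Hᵀ + R = [134 170; 170 615]
K = P̄·Hᵀ·S⁻¹ = [-2542/5351 5297/26755; 72/5351 5382/26755; -1216/5351 -1056/5351]
x' = x̄ + K·y = [14883/26755, -1112/26755, 9226/5351]
P' = (I − K·H)·P̄ = [70398/26755 57688/26755 17518/5351; 57688/26755 58048/26755 16302/5351; 17518/5351 16302/5351 26117/5351]

x' = [14883/26755, -1112/26755, 9226/5351]
P' = [70398/26755 57688/26755 17518/5351; 57688/26755 58048/26755 16302/5351; 17518/5351 16302/5351 26117/5351]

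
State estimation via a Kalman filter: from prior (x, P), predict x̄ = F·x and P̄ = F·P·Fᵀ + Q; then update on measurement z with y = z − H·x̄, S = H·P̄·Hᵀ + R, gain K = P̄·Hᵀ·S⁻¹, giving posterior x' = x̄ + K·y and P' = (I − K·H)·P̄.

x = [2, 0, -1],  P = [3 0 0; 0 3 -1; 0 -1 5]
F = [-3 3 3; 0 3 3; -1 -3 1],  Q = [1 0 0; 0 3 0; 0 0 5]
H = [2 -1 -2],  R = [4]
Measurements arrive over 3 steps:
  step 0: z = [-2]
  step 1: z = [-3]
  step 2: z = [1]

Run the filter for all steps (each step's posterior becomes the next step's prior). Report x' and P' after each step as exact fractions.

step 0: x̄ = F·x = [-9, -3, -3]
step 0: P̄ = F·P·Fᵀ + Q = [82 54 3; 54 57 -6; 3 -6 46]
step 0: y = z − H·x̄ = [7]
step 0: S = H·P̄·Hᵀ + R = [309]
step 0: K = P̄·Hᵀ·S⁻¹ = [104/309; 21/103; -80/309]
step 0: x' = x̄ + K·y = [-2053/309, -162/103, -1487/309]
step 0: P' = (I − K·H)·P̄ = [14522/309 3378/103 9247/309; 3378/103 4548/103 1062/103; 9247/309 1062/103 7814/309]
step 1: x̄ = F·x = [80/103, -1973/103, 2024/309]
step 1: P̄ = F·P·Fᵀ + Q = [10873/103 25347/103 -23194/103; 25347/103 83799/103 -58871/103; -23194/103 -58871/103 169871/309]
step 1: y = z − H·x̄ = [-3278/309]
step 1: S = H·P̄·Hᵀ + R = [608633/309]
step 1: K = P̄·Hᵀ·S⁻¹ = [128361/608633; 253911/608633; -302293/608633]
step 1: x' = x̄ + K·y = [-888982/608633, -14352165/608633, 7193494/608633]
step 1: P' = (I − K·H)·P̄ = [10927034/608633 44300298/608633 -11479837/608633; 44300298/608633 286529820/608633 -99472434/608633; -11479837/608633 -99472434/608633 38860966/608633]
step 2: x̄ = F·x = [-18809067/608633, -21476013/608633, 51138971/608633]
step 2: P̄ = F·P·Fᵀ + Q = [646196903/608633 842629113/608633 -1497888966/608633; 842629113/608633 1139839161/608633 -1963812261/608633; -1497888966/608633 -1963812261/608633 3517195611/608633]
step 2: y = z − H·x̄ = [119028696/608633]
step 2: S = H·P̄·Hᵀ + R = [18553189981/608633]
step 2: K = P̄·Hᵀ·S⁻¹ = [3445542625/18553189981; 4473043587/18553189981; -8066356893/18553189981]
step 2: x' = x̄ + K·y = [100471470081/18553189981, 220119507303/18553189981, -18626821169/18553189981]
step 2: P' = (I − K·H)·P̄ = [192644706746/18553189981 363758906466/18553189981 3874168263/18553189981; 363758906466/18553189981 1872283577484/18553189981 -581328969450/18553189981; 3874168263/18553189981 -581328969450/18553189981 310671366774/18553189981]

step 0: x' = [-2053/309, -162/103, -1487/309], P' = [14522/309 3378/103 9247/309; 3378/103 4548/103 1062/103; 9247/309 1062/103 7814/309]
step 1: x' = [-888982/608633, -14352165/608633, 7193494/608633], P' = [10927034/608633 44300298/608633 -11479837/608633; 44300298/608633 286529820/608633 -99472434/608633; -11479837/608633 -99472434/608633 38860966/608633]
step 2: x' = [100471470081/18553189981, 220119507303/18553189981, -18626821169/18553189981], P' = [192644706746/18553189981 363758906466/18553189981 3874168263/18553189981; 363758906466/18553189981 1872283577484/18553189981 -581328969450/18553189981; 3874168263/18553189981 -581328969450/18553189981 310671366774/18553189981]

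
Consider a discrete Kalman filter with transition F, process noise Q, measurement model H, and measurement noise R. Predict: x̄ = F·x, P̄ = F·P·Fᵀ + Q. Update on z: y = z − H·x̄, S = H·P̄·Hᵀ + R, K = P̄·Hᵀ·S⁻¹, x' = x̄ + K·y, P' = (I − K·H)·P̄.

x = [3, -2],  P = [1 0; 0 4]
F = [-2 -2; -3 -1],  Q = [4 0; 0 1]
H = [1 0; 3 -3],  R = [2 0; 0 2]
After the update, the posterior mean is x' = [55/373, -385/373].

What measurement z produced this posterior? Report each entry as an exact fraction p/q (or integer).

x̄ = F·x = [-2, -7]
P̄ = F·P·Fᵀ + Q = [24 14; 14 14]
S = H·P̄·Hᵀ + R = [26 30; 30 92]
K = P̄·Hᵀ·S⁻¹ = [327/373 15/373; 322/373 -105/373]
x' − x̄ = [801/373, 2226/373] = K·y
y = (KᵀK)⁻¹·Kᵀ·(x' − x̄) = [3, -12]
z = y + H·x̄ = [3, -12] + [-2, 15] = [1, 3]

z = [1, 3]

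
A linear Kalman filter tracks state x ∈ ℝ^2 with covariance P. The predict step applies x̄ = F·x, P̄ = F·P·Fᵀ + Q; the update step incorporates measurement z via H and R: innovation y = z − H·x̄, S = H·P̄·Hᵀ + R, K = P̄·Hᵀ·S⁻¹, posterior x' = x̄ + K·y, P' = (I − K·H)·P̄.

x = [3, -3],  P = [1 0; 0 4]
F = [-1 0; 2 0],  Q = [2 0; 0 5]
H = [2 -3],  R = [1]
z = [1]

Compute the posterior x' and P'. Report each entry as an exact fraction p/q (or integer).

x' = [-27/59, -67/118]
P' = [105/59 68/59; 68/59 101/118]

x̄ = F·x = [-3, 6]
P̄ = F·P·Fᵀ + Q = [3 -2; -2 9]
y = z − H·x̄ = [25]
S = H·P̄·Hᵀ + R = [118]
K = P̄·Hᵀ·S⁻¹ = [6/59; -31/118]
x' = x̄ + K·y = [-27/59, -67/118]
P' = (I − K·H)·P̄ = [105/59 68/59; 68/59 101/118]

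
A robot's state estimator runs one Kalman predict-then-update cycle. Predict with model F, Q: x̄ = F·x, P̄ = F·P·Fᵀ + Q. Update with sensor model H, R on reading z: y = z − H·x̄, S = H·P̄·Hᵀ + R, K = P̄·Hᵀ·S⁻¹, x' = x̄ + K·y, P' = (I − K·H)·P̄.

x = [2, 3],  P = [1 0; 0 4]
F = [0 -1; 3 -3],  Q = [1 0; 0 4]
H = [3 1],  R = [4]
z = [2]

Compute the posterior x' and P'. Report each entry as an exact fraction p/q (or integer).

x' = [-66/85, 4]
P' = [121/170 -3/2; -3/2 13/2]

x̄ = F·x = [-3, -3]
P̄ = F·P·Fᵀ + Q = [5 12; 12 49]
y = z − H·x̄ = [14]
S = H·P̄·Hᵀ + R = [170]
K = P̄·Hᵀ·S⁻¹ = [27/170; 1/2]
x' = x̄ + K·y = [-66/85, 4]
P' = (I − K·H)·P̄ = [121/170 -3/2; -3/2 13/2]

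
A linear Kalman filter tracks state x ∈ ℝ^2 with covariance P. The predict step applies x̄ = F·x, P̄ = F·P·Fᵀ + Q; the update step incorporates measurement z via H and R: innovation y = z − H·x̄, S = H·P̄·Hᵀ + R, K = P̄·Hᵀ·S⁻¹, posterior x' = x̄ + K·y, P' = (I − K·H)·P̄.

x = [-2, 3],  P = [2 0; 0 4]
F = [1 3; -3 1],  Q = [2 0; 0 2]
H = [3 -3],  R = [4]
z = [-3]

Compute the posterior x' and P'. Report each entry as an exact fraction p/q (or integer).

x' = [1805/236, 2043/236]
P' = [2119/118 2085/118; 2085/118 2103/118]

x̄ = F·x = [7, 9]
P̄ = F·P·Fᵀ + Q = [40 6; 6 24]
y = z − H·x̄ = [3]
S = H·P̄·Hᵀ + R = [472]
K = P̄·Hᵀ·S⁻¹ = [51/236; -27/236]
x' = x̄ + K·y = [1805/236, 2043/236]
P' = (I − K·H)·P̄ = [2119/118 2085/118; 2085/118 2103/118]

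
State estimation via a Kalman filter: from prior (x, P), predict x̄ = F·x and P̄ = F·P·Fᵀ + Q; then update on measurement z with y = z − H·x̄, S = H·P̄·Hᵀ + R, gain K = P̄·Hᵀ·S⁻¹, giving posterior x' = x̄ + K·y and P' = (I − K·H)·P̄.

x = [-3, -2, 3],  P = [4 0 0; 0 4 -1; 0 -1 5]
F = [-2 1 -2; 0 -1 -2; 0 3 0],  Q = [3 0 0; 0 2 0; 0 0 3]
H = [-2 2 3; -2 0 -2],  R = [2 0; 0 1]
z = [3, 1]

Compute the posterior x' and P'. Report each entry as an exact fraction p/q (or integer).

x' = [-242856/89273, -416562/89273, 198147/89273]
P' = [311075/89273 736416/89273 -296742/89273; 736416/89273 1831922/89273 -733920/89273; -296742/89273 -733920/89273 304674/89273]

x̄ = F·x = [-2, -4, -6]
P̄ = F·P·Fᵀ + Q = [47 16 18; 16 22 -6; 18 -6 39]
y = z − H·x̄ = [25, -15]
S = H·P̄·Hᵀ + R = [213 -122; -122 489]
K = P̄·Hᵀ·S⁻¹ = [-19772/89273 -28666/89273; -5374/89273 -4992/89273; 19833/89273 -15864/89273]
x' = x̄ + K·y = [-242856/89273, -416562/89273, 198147/89273]
P' = (I − K·H)·P̄ = [311075/89273 736416/89273 -296742/89273; 736416/89273 1831922/89273 -733920/89273; -296742/89273 -733920/89273 304674/89273]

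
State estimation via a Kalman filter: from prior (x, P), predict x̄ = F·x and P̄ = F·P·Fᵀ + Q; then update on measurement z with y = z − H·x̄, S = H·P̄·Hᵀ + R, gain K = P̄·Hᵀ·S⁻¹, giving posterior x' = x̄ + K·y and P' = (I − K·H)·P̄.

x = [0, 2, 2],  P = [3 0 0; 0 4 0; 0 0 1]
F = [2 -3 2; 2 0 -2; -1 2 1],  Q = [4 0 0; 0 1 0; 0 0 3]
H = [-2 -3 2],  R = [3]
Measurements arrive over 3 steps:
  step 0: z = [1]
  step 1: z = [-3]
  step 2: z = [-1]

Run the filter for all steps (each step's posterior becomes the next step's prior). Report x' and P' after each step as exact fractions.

step 0: x̄ = F·x = [-2, -4, 6]
step 0: P̄ = F·P·Fᵀ + Q = [56 8 -28; 8 17 -8; -28 -8 23]
step 0: y = z − H·x̄ = [-27]
step 0: S = H·P̄·Hᵀ + R = [888]
step 0: K = P̄·Hᵀ·S⁻¹ = [-8/37; -83/888; 21/148]
step 0: x' = x̄ + K·y = [142/37, -437/296, 321/148]
step 0: P' = (I − K·H)·P̄ = [536/37 -368/37 -28/37; -368/37 8207/888 559/148; -28/37 559/148 379/74]
step 1: x̄ = F·x = [4867/296, 247/74, -171/37]
step 1: P̄ = F·P·Fᵀ + Q = [69141/296 8865/74 -5181/37; 8865/74 3163/37 -3594/37; -5181/37 -3594/37 12874/111]
step 1: y = z − H·x̄ = [7273/148]
step 1: S = H·P̄·Hᵀ + R = [1308479/222]
step 1: K = P̄·Hᵀ·S⁻¹ = [-491337/2616958; -153252/1308479; 178360/1308479]
step 1: x' = x̄ + K·y = [18884279/2616958, -6327205/2616958, 2717653/1308479]
step 1: P' = (I − K·H)·P̄ = [33779946/1308479 -25677387/2616958 14153403/1308479; -25677387/2616958 6063689/1308479 -3973038/1308479; 14153403/1308479 -3973038/1308479 8461386/1308479]
step 2: x̄ = F·x = [67620785/2616958, 13448973/1308479, -26103383/2616958]
step 2: P̄ = F·P·Fᵀ + Q = [543740447/1308479 154468173/1308479 -361726293/2616958; 154468173/1308479 57046583/1308479 -63331674/1308479; -361726293/2616958 -63331674/1308479 77577341/1308479]
step 2: y = z − H·x̄ = [132762608/1308479]
step 2: S = H·P̄·Hᵀ + R = [7063119172/1308479]
step 2: K = P̄·Hᵀ·S⁻¹ = [-956305853/3531559586; -606739443/7063119172; 706875997/7063119172]
step 2: x' = x̄ + K·y = [-5776358161/3531559586, 2758811607/1765779793, 634724911/3531559586]
step 2: P' = (I − K·H)·P̄ = [34853451578/1765779793 -26530745619/3531559586 14238162974/1765779793; -26530745619/3531559586 26591227213/7063119172 -14084759583/7063119172; 14238162974/1765779793 -14084759583/7063119172 36885826517/7063119172]

step 0: x' = [142/37, -437/296, 321/148], P' = [536/37 -368/37 -28/37; -368/37 8207/888 559/148; -28/37 559/148 379/74]
step 1: x' = [18884279/2616958, -6327205/2616958, 2717653/1308479], P' = [33779946/1308479 -25677387/2616958 14153403/1308479; -25677387/2616958 6063689/1308479 -3973038/1308479; 14153403/1308479 -3973038/1308479 8461386/1308479]
step 2: x' = [-5776358161/3531559586, 2758811607/1765779793, 634724911/3531559586], P' = [34853451578/1765779793 -26530745619/3531559586 14238162974/1765779793; -26530745619/3531559586 26591227213/7063119172 -14084759583/7063119172; 14238162974/1765779793 -14084759583/7063119172 36885826517/7063119172]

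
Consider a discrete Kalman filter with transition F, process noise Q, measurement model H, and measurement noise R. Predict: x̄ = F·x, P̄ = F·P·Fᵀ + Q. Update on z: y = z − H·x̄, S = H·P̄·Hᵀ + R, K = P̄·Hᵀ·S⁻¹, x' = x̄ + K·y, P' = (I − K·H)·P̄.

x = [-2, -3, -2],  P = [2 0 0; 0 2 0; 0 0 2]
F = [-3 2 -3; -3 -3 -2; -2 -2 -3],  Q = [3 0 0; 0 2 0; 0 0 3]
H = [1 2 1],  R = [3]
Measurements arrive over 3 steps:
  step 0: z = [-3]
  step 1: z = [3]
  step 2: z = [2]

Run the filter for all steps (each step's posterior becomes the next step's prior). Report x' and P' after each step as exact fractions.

step 0: x̄ = F·x = [6, 19, 16]
step 0: P̄ = F·P·Fᵀ + Q = [47 18 22; 18 46 36; 22 36 37]
step 0: y = z − H·x̄ = [-63]
step 0: S = H·P̄·Hᵀ + R = [531]
step 0: K = P̄·Hᵀ·S⁻¹ = [35/177; 146/531; 131/531]
step 0: x' = x̄ + K·y = [-381/59, 99/59, 27/59]
step 0: P' = (I − K·H)·P̄ = [1548/59 -1924/177 -691/177; -1924/177 3110/531 -10/531; -691/177 -10/531 2486/531]
step 1: x̄ = F·x = [1260/59, 792/59, 483/59]
step 1: P̄ = F·P·Fᵀ + Q = [193865/531 73183/531 50887/531; 73183/531 35492/531 20825/531; 50887/531 20825/531 20963/531]
step 1: y = z − H·x̄ = [-3150/59]
step 1: S = H·P̄·Hᵀ + R = [836195/531]
step 1: K = P̄·Hᵀ·S⁻¹ = [391118/836195; 164992/836195; 22700/167239]
step 1: x' = x̄ + K·y = [-604800/167239, 483192/167239, 157143/167239]
step 1: P' = (I − K·H)·P̄ = [17204621/836195 -6282641/836195 -693197/167239; -6282641/836195 4624996/836195 -494475/167239; -693197/167239 -494475/167239 1750247/167239]
step 2: x̄ = F·x = [2309355/167239, 50538/167239, -228213/167239]
step 2: P̄ = F·P·Fᵀ + Q = [59456747/167239 19279890/167239 19786760/167239; 19279890/167239 9759205/167239 6178948/167239; 19786760/167239 6178948/167239 9413344/167239]
step 2: y = z − H·x̄ = [-1847740/167239]
step 2: S = H·P̄·Hᵀ + R = [249817500/167239]
step 2: K = P̄·Hᵀ·S⁻¹ = [117803287/249817500; 416456/2313125; 83116/499635]
step 2: x' = x̄ + K·y = [107405404/12490875, -780442/462625, -320021/99927]
step 2: P' = (I − K·H)·P̄ = [5834293829/249817500 -26686898/2313125 566972/499635; -26686898/2313125 22980383/2313125 -144196/18505; 566972/499635 -144196/18505 1493792/99927]

step 0: x' = [-381/59, 99/59, 27/59], P' = [1548/59 -1924/177 -691/177; -1924/177 3110/531 -10/531; -691/177 -10/531 2486/531]
step 1: x' = [-604800/167239, 483192/167239, 157143/167239], P' = [17204621/836195 -6282641/836195 -693197/167239; -6282641/836195 4624996/836195 -494475/167239; -693197/167239 -494475/167239 1750247/167239]
step 2: x' = [107405404/12490875, -780442/462625, -320021/99927], P' = [5834293829/249817500 -26686898/2313125 566972/499635; -26686898/2313125 22980383/2313125 -144196/18505; 566972/499635 -144196/18505 1493792/99927]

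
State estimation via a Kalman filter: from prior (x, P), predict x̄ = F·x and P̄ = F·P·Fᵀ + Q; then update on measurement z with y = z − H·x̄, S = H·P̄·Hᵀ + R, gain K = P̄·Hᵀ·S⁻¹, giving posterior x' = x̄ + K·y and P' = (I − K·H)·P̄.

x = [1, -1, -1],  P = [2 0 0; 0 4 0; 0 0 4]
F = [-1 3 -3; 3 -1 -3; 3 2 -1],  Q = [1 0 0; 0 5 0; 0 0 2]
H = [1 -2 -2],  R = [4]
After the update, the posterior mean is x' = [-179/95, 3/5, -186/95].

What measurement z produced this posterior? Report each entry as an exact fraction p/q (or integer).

x̄ = F·x = [-1, 7, 2]
P̄ = F·P·Fᵀ + Q = [75 18 30; 18 63 22; 30 22 40]
S = H·P̄·Hᵀ + R = [475]
K = P̄·Hᵀ·S⁻¹ = [-21/475; -8/25; -94/475]
x' − x̄ = [-84/95, -32/5, -376/95] = K·y
y = (KᵀK)⁻¹·Kᵀ·(x' − x̄) = [20]
z = y + H·x̄ = [20] + [-19] = [1]

z = [1]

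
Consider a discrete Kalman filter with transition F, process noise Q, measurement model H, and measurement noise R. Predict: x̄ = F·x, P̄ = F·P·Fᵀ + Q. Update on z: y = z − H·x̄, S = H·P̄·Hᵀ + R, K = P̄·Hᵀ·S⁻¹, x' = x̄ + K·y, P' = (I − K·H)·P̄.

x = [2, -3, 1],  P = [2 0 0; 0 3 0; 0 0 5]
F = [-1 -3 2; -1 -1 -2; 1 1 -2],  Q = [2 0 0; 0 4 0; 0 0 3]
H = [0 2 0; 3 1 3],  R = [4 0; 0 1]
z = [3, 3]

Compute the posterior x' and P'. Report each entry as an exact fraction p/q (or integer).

x̄ = F·x = [9, -1, -3]
P̄ = F·P·Fᵀ + Q = [51 -9 -31; -9 29 15; -31 15 28]
y = z − H·x̄ = [5, -14]
S = H·P̄·Hᵀ + R = [120 94; 94 219]
K = P̄·Hᵀ·S⁻¹ = [-312/623 279/623; 2071/4361 47/4361; 429/1246 -75/623]
x' = x̄ + K·y = [141/623, 5336/4361, 507/1246]
P' = (I − K·H)·P̄ = [1704/89 -624/623 -1661/89; -624/623 4142/4361 429/623; -1661/89 429/623 1637/89]

x' = [141/623, 5336/4361, 507/1246]
P' = [1704/89 -624/623 -1661/89; -624/623 4142/4361 429/623; -1661/89 429/623 1637/89]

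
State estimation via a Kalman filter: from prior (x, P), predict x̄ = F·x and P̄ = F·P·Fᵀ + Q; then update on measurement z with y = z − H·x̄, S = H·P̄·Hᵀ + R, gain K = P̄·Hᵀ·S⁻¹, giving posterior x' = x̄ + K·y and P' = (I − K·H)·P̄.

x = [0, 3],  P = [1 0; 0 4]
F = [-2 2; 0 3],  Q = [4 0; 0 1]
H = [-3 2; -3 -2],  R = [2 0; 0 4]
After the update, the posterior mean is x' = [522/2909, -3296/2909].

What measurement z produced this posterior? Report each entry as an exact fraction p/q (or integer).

x̄ = F·x = [6, 9]
P̄ = F·P·Fᵀ + Q = [24 24; 24 37]
S = H·P̄·Hᵀ + R = [78 68; 68 656]
K = P̄·Hᵀ·S⁻¹ = [-474/2909 -483/2909; 1405/5818 -2881/11636]
x' − x̄ = [-16932/2909, -29477/2909] = K·y
y = (KᵀK)⁻¹·Kᵀ·(x' − x̄) = [-3, 38]
z = y + H·x̄ = [-3, 38] + [0, -36] = [-3, 2]

z = [-3, 2]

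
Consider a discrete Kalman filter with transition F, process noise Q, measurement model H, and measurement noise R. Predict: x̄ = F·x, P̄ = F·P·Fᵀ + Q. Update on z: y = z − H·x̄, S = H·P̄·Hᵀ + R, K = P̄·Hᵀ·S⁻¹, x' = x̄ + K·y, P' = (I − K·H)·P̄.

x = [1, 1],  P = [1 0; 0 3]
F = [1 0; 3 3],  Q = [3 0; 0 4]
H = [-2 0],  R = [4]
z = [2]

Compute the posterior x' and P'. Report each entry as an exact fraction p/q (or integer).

x̄ = F·x = [1, 6]
P̄ = F·P·Fᵀ + Q = [4 3; 3 40]
y = z − H·x̄ = [4]
S = H·P̄·Hᵀ + R = [20]
K = P̄·Hᵀ·S⁻¹ = [-2/5; -3/10]
x' = x̄ + K·y = [-3/5, 24/5]
P' = (I − K·H)·P̄ = [4/5 3/5; 3/5 191/5]

x' = [-3/5, 24/5]
P' = [4/5 3/5; 3/5 191/5]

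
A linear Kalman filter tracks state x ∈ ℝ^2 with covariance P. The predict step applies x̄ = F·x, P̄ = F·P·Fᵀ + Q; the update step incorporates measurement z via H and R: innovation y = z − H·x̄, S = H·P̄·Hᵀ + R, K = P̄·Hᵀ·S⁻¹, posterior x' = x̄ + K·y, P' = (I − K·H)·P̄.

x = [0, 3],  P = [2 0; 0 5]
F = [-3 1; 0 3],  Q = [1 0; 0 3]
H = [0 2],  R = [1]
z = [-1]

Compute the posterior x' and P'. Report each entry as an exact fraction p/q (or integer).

x̄ = F·x = [3, 9]
P̄ = F·P·Fᵀ + Q = [24 15; 15 48]
y = z − H·x̄ = [-19]
S = H·P̄·Hᵀ + R = [193]
K = P̄·Hᵀ·S⁻¹ = [30/193; 96/193]
x' = x̄ + K·y = [9/193, -87/193]
P' = (I − K·H)·P̄ = [3732/193 15/193; 15/193 48/193]

x' = [9/193, -87/193]
P' = [3732/193 15/193; 15/193 48/193]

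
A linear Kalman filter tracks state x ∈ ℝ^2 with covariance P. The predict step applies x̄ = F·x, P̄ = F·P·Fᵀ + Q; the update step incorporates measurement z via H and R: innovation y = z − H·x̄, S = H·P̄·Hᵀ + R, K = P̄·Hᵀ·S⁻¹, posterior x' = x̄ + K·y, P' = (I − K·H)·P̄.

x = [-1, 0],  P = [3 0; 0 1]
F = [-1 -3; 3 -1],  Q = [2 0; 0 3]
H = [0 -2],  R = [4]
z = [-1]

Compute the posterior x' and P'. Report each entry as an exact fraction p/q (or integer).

x' = [11/32, 25/64]
P' = [103/8 -3/16; -3/16 31/32]

x̄ = F·x = [1, -3]
P̄ = F·P·Fᵀ + Q = [14 -6; -6 31]
y = z − H·x̄ = [-7]
S = H·P̄·Hᵀ + R = [128]
K = P̄·Hᵀ·S⁻¹ = [3/32; -31/64]
x' = x̄ + K·y = [11/32, 25/64]
P' = (I − K·H)·P̄ = [103/8 -3/16; -3/16 31/32]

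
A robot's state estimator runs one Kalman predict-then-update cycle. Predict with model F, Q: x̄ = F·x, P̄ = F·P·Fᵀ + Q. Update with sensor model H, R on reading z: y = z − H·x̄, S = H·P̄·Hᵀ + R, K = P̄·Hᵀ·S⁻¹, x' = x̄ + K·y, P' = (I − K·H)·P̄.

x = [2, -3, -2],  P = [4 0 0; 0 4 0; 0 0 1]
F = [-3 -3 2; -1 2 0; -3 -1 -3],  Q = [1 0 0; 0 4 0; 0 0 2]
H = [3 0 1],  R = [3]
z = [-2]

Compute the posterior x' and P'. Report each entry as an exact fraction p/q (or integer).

x̄ = F·x = [-1, -8, 3]
P̄ = F·P·Fᵀ + Q = [77 -12 42; -12 24 4; 42 4 51]
y = z − H·x̄ = [-2]
S = H·P̄·Hᵀ + R = [999]
K = P̄·Hᵀ·S⁻¹ = [91/333; -32/999; 59/333]
x' = x̄ + K·y = [-515/333, -7928/999, 881/333]
P' = (I − K·H)·P̄ = [266/111 -1084/333 -707/111; -1084/333 22952/999 3220/333; -707/111 3220/333 2180/111]

x' = [-515/333, -7928/999, 881/333]
P' = [266/111 -1084/333 -707/111; -1084/333 22952/999 3220/333; -707/111 3220/333 2180/111]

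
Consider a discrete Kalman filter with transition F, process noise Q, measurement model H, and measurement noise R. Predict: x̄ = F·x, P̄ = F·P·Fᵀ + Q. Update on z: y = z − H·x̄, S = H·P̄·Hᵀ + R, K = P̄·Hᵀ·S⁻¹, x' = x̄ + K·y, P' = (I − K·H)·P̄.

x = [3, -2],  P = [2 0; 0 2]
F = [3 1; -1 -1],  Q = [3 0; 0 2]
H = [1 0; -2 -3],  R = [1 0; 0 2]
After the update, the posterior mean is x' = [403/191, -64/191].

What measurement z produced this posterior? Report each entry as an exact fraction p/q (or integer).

x̄ = F·x = [7, -1]
P̄ = F·P·Fᵀ + Q = [23 -8; -8 6]
S = H·P̄·Hᵀ + R = [24 -22; -22 52]
K = P̄·Hᵀ·S⁻¹ = [178/191 -11/382; -115/191 -56/191]
x' − x̄ = [-934/191, 127/191] = K·y
y = (KᵀK)⁻¹·Kᵀ·(x' − x̄) = [-5, 8]
z = y + H·x̄ = [-5, 8] + [7, -11] = [2, -3]

z = [2, -3]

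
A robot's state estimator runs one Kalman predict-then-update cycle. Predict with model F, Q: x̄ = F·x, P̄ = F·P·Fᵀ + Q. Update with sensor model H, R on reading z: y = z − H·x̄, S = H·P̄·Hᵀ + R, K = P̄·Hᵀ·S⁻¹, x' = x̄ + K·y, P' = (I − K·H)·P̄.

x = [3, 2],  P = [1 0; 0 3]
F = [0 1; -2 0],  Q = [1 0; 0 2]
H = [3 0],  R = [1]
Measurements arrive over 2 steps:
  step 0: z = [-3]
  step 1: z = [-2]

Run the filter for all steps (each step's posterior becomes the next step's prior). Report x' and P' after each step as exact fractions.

step 0: x̄ = F·x = [2, -6]
step 0: P̄ = F·P·Fᵀ + Q = [4 0; 0 6]
step 0: y = z − H·x̄ = [-9]
step 0: S = H·P̄·Hᵀ + R = [37]
step 0: K = P̄·Hᵀ·S⁻¹ = [12/37; 0]
step 0: x' = x̄ + K·y = [-34/37, -6]
step 0: P' = (I − K·H)·P̄ = [4/37 0; 0 6]
step 1: x̄ = F·x = [-6, 68/37]
step 1: P̄ = F·P·Fᵀ + Q = [7 0; 0 90/37]
step 1: y = z − H·x̄ = [16]
step 1: S = H·P̄·Hᵀ + R = [64]
step 1: K = P̄·Hᵀ·S⁻¹ = [21/64; 0]
step 1: x' = x̄ + K·y = [-3/4, 68/37]
step 1: P' = (I − K·H)·P̄ = [7/64 0; 0 90/37]

step 0: x' = [-34/37, -6], P' = [4/37 0; 0 6]
step 1: x' = [-3/4, 68/37], P' = [7/64 0; 0 90/37]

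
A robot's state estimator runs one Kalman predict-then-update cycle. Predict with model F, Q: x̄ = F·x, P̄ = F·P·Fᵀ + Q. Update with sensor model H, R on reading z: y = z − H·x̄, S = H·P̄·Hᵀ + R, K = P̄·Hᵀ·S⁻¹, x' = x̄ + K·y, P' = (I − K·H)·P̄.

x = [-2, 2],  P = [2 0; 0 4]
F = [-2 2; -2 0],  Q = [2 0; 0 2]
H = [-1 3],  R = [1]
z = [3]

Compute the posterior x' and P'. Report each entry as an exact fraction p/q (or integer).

x' = [554/69, 254/69]
P' = [1790/69 596/69; 596/69 206/69]

x̄ = F·x = [8, 4]
P̄ = F·P·Fᵀ + Q = [26 8; 8 10]
y = z − H·x̄ = [-1]
S = H·P̄·Hᵀ + R = [69]
K = P̄·Hᵀ·S⁻¹ = [-2/69; 22/69]
x' = x̄ + K·y = [554/69, 254/69]
P' = (I − K·H)·P̄ = [1790/69 596/69; 596/69 206/69]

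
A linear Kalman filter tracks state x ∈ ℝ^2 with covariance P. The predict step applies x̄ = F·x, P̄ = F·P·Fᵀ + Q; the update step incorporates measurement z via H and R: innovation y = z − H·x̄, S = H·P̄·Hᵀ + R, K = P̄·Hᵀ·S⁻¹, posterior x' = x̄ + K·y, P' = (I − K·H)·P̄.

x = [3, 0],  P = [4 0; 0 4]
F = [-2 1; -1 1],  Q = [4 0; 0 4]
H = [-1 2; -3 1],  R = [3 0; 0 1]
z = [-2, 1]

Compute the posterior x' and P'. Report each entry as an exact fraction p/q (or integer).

x̄ = F·x = [-6, -3]
P̄ = F·P·Fᵀ + Q = [24 12; 12 12]
y = z − H·x̄ = [-2, -14]
S = H·P̄·Hᵀ + R = [27 12; 12 157]
K = P̄·Hᵀ·S⁻¹ = [16/91 -36/91; 724/1365 -88/455]
x' = x̄ + K·y = [-74/91, -1847/1365]
P' = (I − K·H)·P̄ = [24/91 36/91; 36/91 452/455]

x' = [-74/91, -1847/1365]
P' = [24/91 36/91; 36/91 452/455]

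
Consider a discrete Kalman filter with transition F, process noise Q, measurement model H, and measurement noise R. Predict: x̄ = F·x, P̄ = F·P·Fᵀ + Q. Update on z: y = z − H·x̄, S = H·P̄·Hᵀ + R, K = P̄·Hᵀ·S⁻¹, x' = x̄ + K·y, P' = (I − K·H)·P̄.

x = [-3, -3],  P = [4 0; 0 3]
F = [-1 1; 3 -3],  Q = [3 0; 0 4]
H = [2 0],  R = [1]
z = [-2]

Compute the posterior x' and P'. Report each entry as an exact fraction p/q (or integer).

x' = [-40/41, 84/41]
P' = [10/41 -21/41; -21/41 983/41]

x̄ = F·x = [0, 0]
P̄ = F·P·Fᵀ + Q = [10 -21; -21 67]
y = z − H·x̄ = [-2]
S = H·P̄·Hᵀ + R = [41]
K = P̄·Hᵀ·S⁻¹ = [20/41; -42/41]
x' = x̄ + K·y = [-40/41, 84/41]
P' = (I − K·H)·P̄ = [10/41 -21/41; -21/41 983/41]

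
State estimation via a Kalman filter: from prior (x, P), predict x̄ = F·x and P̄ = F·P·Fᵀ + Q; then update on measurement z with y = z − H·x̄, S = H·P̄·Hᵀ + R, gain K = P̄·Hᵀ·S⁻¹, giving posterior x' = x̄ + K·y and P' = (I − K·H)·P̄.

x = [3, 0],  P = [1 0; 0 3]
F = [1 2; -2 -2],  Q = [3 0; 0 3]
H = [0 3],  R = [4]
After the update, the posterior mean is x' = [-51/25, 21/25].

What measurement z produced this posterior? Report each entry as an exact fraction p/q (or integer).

z = [3]

x̄ = F·x = [3, -6]
P̄ = F·P·Fᵀ + Q = [16 -14; -14 19]
S = H·P̄·Hᵀ + R = [175]
K = P̄·Hᵀ·S⁻¹ = [-6/25; 57/175]
x' − x̄ = [-126/25, 171/25] = K·y
y = (KᵀK)⁻¹·Kᵀ·(x' − x̄) = [21]
z = y + H·x̄ = [21] + [-18] = [3]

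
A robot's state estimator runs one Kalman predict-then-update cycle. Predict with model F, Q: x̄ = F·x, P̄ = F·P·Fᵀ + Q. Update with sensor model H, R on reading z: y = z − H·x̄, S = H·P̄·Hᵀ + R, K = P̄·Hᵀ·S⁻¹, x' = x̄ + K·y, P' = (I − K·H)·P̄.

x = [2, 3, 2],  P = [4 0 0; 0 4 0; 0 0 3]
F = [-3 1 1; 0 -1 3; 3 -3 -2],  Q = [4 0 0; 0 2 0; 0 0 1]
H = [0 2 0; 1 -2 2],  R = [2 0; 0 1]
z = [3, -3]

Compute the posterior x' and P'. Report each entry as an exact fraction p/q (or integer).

x̄ = F·x = [-1, 3, -7]
P̄ = F·P·Fᵀ + Q = [47 5 -54; 5 33 -6; -54 -6 85]
y = z − H·x̄ = [-3, 18]
S = H·P̄·Hᵀ + R = [134 -146; -146 332]
K = P̄·Hᵀ·S⁻¹ = [-3523/11586 -4027/11586; 5627/11586 -73/11586; 3676/5793 3850/5793]
x' = x̄ + K·y = [-24501/3862, 5521/3862, 5907/1931]
P' = (I − K·H)·P̄ = [293855/11586 -3523/11586 -76232/5793; -3523/11586 5627/11586 3676/5793; -76232/5793 3676/5793 43717/5793]

x' = [-24501/3862, 5521/3862, 5907/1931]
P' = [293855/11586 -3523/11586 -76232/5793; -3523/11586 5627/11586 3676/5793; -76232/5793 3676/5793 43717/5793]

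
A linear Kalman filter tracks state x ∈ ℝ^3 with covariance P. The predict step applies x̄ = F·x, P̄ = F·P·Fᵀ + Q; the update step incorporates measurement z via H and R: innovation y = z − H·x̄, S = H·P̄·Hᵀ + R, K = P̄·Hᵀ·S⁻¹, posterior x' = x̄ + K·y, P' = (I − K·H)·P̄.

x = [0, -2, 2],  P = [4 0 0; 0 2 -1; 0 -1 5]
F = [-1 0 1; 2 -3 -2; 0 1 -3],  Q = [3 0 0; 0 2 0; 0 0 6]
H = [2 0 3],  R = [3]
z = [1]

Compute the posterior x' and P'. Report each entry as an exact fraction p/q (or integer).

x' = [46/65, 407/130, -5/26]
P' = [684/65 -891/65 -92/13; -891/65 5573/130 239/26; -92/13 239/26 397/78]

x̄ = F·x = [2, 2, -8]
P̄ = F·P·Fᵀ + Q = [12 -15 -16; -15 44 17; -16 17 59]
y = z − H·x̄ = [21]
S = H·P̄·Hᵀ + R = [390]
K = P̄·Hᵀ·S⁻¹ = [-4/65; 7/130; 29/78]
x' = x̄ + K·y = [46/65, 407/130, -5/26]
P' = (I − K·H)·P̄ = [684/65 -891/65 -92/13; -891/65 5573/130 239/26; -92/13 239/26 397/78]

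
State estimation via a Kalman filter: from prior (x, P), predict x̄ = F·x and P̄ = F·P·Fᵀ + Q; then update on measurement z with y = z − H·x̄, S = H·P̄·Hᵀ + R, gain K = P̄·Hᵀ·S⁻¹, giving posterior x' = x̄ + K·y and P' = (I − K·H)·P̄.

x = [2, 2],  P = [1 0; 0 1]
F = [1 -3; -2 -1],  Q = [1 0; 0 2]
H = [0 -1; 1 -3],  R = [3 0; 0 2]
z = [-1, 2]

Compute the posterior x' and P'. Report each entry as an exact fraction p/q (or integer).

x' = [-79/30, -3/2]
P' = [227/30 23/10; 23/10 9/10]

x̄ = F·x = [-4, -6]
P̄ = F·P·Fᵀ + Q = [11 1; 1 7]
y = z − H·x̄ = [-7, -12]
S = H·P̄·Hᵀ + R = [10 20; 20 70]
K = P̄·Hᵀ·S⁻¹ = [-23/30 1/3; -3/10 -1/5]
x' = x̄ + K·y = [-79/30, -3/2]
P' = (I − K·H)·P̄ = [227/30 23/10; 23/10 9/10]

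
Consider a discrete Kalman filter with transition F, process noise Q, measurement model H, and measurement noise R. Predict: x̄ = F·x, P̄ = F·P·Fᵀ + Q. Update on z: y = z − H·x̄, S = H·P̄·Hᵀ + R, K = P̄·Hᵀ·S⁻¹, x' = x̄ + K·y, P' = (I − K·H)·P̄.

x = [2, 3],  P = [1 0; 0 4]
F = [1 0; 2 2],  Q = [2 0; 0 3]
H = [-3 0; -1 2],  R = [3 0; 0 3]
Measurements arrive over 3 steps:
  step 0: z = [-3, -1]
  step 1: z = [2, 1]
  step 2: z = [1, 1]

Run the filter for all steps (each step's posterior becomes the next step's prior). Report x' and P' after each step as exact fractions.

step 0: x̄ = F·x = [2, 10]
step 0: P̄ = F·P·Fᵀ + Q = [3 2; 2 23]
step 0: y = z − H·x̄ = [3, -19]
step 0: S = H·P̄·Hᵀ + R = [30 -3; -3 90]
step 0: K = P̄·Hᵀ·S⁻¹ = [-269/897 1/897; -136/897 434/897]
step 0: x' = x̄ + K·y = [968/897, 316/897]
step 0: P' = (I − K·H)·P̄ = [269/897 136/897; 136/897 719/897]
step 1: x̄ = F·x = [968/897, 856/299]
step 1: P̄ = F·P·Fᵀ + Q = [2063/897 270/299; 270/299 2577/299]
step 1: y = z − H·x̄ = [1566/299, -3271/897]
step 1: S = H·P̄·Hᵀ + R = [7086/299 443/299; 443/299 32438/897]
step 1: K = P̄·Hᵀ·S⁻¹ = [-74385/255593 -443/255593; -36528/255593 116946/255593]
step 1: x' = x̄ + K·y = [-112149/255593, 113962/255593]
step 1: P' = (I − K·H)·P̄ = [74385/255593 36528/255593; 36528/255593 193683/255593]
step 2: x̄ = F·x = [-112149/255593, 3626/255593]
step 2: P̄ = F·P·Fᵀ + Q = [585571/255593 221826/255593; 221826/255593 2131275/255593]
step 2: y = z − H·x̄ = [-80854/255593, 136192/255593]
step 2: S = H·P̄·Hᵀ + R = [6036918/255593 425757/255593; 425757/255593 8990146/255593]
step 2: K = P̄·Hᵀ·S⁻¹ = [-20517885/70543801 -141919/70543801; -10046064/70543801 32182482/70543801]
step 2: x' = x̄ + K·y = [-24538199/70543801, 21327082/70543801]
step 2: P' = (I − K·H)·P̄ = [20517885/70543801 10046064/70543801; 10046064/70543801 53296755/70543801]

step 0: x' = [968/897, 316/897], P' = [269/897 136/897; 136/897 719/897]
step 1: x' = [-112149/255593, 113962/255593], P' = [74385/255593 36528/255593; 36528/255593 193683/255593]
step 2: x' = [-24538199/70543801, 21327082/70543801], P' = [20517885/70543801 10046064/70543801; 10046064/70543801 53296755/70543801]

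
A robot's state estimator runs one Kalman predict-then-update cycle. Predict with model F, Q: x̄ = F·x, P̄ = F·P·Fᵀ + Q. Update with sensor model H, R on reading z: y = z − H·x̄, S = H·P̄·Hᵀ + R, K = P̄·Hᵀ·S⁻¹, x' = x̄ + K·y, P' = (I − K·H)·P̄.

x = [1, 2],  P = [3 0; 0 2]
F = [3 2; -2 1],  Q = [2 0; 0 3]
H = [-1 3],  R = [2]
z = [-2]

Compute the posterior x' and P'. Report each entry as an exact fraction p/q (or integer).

x̄ = F·x = [7, 0]
P̄ = F·P·Fᵀ + Q = [37 -14; -14 17]
y = z − H·x̄ = [5]
S = H·P̄·Hᵀ + R = [276]
K = P̄·Hᵀ·S⁻¹ = [-79/276; 65/276]
x' = x̄ + K·y = [1537/276, 325/276]
P' = (I − K·H)·P̄ = [3971/276 1271/276; 1271/276 467/276]

x' = [1537/276, 325/276]
P' = [3971/276 1271/276; 1271/276 467/276]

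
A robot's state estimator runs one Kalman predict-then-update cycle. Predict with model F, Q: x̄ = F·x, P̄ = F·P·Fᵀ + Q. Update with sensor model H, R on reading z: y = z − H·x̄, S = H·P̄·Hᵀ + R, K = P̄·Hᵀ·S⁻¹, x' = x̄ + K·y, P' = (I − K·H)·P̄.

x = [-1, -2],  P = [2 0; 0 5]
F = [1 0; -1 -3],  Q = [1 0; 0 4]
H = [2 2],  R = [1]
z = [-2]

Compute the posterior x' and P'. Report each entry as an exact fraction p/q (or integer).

x' = [-229/201, 35/201]
P' = [599/201 -598/201; -598/201 647/201]

x̄ = F·x = [-1, 7]
P̄ = F·P·Fᵀ + Q = [3 -2; -2 51]
y = z − H·x̄ = [-14]
S = H·P̄·Hᵀ + R = [201]
K = P̄·Hᵀ·S⁻¹ = [2/201; 98/201]
x' = x̄ + K·y = [-229/201, 35/201]
P' = (I − K·H)·P̄ = [599/201 -598/201; -598/201 647/201]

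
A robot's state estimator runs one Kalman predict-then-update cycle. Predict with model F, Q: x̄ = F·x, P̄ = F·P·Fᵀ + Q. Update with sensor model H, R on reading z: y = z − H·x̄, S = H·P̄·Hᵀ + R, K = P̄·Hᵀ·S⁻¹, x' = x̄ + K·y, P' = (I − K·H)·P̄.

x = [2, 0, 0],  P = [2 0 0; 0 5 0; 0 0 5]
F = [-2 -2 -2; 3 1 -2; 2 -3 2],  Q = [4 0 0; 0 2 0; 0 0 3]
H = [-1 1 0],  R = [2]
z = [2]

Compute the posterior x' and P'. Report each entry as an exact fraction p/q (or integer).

x' = [20/103, 242/103, 612/103]
P' = [2440/103 2332/103 -1144/103; 2332/103 2426/103 -1194/103; -1144/103 -1194/103 7203/103]

x̄ = F·x = [-4, 6, 4]
P̄ = F·P·Fᵀ + Q = [52 -2 2; -2 45 -23; 2 -23 76]
y = z − H·x̄ = [-8]
S = H·P̄·Hᵀ + R = [103]
K = P̄·Hᵀ·S⁻¹ = [-54/103; 47/103; -25/103]
x' = x̄ + K·y = [20/103, 242/103, 612/103]
P' = (I − K·H)·P̄ = [2440/103 2332/103 -1144/103; 2332/103 2426/103 -1194/103; -1144/103 -1194/103 7203/103]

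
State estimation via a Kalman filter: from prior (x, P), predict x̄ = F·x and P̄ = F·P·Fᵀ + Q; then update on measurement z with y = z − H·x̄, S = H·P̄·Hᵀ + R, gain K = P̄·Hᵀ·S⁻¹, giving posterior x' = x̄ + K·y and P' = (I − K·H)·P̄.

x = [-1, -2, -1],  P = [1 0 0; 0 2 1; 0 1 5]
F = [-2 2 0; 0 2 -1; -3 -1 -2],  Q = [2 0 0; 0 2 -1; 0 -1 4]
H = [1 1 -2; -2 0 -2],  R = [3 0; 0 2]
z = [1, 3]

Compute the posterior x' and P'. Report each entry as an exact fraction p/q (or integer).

x' = [-94/1131, -13603/6786, -4759/3393]
P' = [398/377 -2056/1131 -890/1131; -2056/1131 85009/13572 13471/6786; -890/1131 13471/6786 3430/3393]

x̄ = F·x = [-2, -3, 7]
P̄ = F·P·Fᵀ + Q = [14 6 -2; 6 11 2; -2 2 39]
y = z − H·x̄ = [20, 13]
S = H·P̄·Hᵀ + R = [196 108; 108 198]
K = P̄·Hᵀ·S⁻¹ = [102/377 -304/1131; 239/1508 -1135/6786; -207/754 -760/3393]
x' = x̄ + K·y = [-94/1131, -13603/6786, -4759/3393]
P' = (I − K·H)·P̄ = [398/377 -2056/1131 -890/1131; -2056/1131 85009/13572 13471/6786; -890/1131 13471/6786 3430/3393]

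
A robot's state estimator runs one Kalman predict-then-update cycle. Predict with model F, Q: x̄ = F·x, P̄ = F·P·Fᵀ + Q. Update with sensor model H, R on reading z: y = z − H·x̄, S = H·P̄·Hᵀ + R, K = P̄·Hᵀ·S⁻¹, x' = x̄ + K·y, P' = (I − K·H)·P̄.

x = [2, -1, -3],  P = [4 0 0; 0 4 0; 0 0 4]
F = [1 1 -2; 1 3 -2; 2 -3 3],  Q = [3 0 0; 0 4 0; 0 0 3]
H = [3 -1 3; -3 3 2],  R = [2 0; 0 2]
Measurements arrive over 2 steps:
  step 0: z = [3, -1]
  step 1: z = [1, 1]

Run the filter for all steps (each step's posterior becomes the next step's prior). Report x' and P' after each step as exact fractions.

step 0: x' = [918718/159371, 1116435/159371, -384510/159371], P' = [3361442/159371 4571812/159371 -1837950/159371; 4571812/159371 6251860/159371 -2507632/159371; -1837950/159371 -2507632/159371 1031216/159371]
step 1: x' = [67501090776/14364047029, 93885534403/14364047029, -31620933258/14364047029], P' = [364078985212/14364047029 497681593830/14364047029 -202687240870/14364047029; 497681593830/14364047029 683346391922/14364047029 -277783097132/14364047029; -202687240870/14364047029 -277783097132/14364047029 115152480424/14364047029]

step 0: x̄ = F·x = [7, 5, -2]
step 0: P̄ = F·P·Fᵀ + Q = [27 32 -28; 32 60 -52; -28 -52 91]
step 0: y = z − H·x̄ = [-7, 9]
step 0: S = H·P̄·Hᵀ + R = [740 227; 227 285]
step 0: K = P̄·Hᵀ·S⁻¹ = [-668/159371 -22395/159371; -29660/159371 12440/159371; 43715/159371 26693/159371]
step 0: x' = x̄ + K·y = [918718/159371, 1116435/159371, -384510/159371]
step 0: P' = (I − K·H)·P̄ = [3361442/159371 4571812/159371 -1837950/159371; 4571812/159371 6251860/159371 -2507632/159371; -1837950/159371 -2507632/159371 1031216/159371]
step 1: x̄ = F·x = [28909/1643, 5037043/159371, -2665399/159371]
step 1: P̄ = F·P·Fᵀ + Q = [420023/1643 741670/1643 -448686/1643; 741670/1643 129264786/159371 -77792246/159371; -448686/1643 -77792246/159371 47691797/159371]
step 1: y = z − H·x̄ = [4780092/159371, -1208441/159371]
step 1: S = H·P̄·Hᵀ + R = [177185560/159371 -18997871/159371; -18997871/159371 14956815/159371]
step 1: K = P̄·Hᵀ·S⁻¹ = [-6753180402/14364047029 -2283327943/14364047029; -11825450914/14364047029 714100006/14364047029; 7589407897/14364047029 2508696031/14364047029]
step 1: x' = x̄ + K·y = [67501090776/14364047029, 93885534403/14364047029, -31620933258/14364047029]
step 1: P' = (I − K·H)·P̄ = [364078985212/14364047029 497681593830/14364047029 -202687240870/14364047029; 497681593830/14364047029 683346391922/14364047029 -277783097132/14364047029; -202687240870/14364047029 -277783097132/14364047029 115152480424/14364047029]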